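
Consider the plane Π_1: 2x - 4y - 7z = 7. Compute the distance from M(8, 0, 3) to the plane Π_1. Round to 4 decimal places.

1.4446

n·M − d = (2)·(8) + (-4)·(0) + (-7)·(3) − 7 = -12; |n| = √69.
Distance = |-12| / √69 = 12/√69 ≈ 1.4446.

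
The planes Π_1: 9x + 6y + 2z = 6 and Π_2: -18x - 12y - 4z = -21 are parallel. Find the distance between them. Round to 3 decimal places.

Rescale Π_2 by 1/(-2): 9x + 6y + 2z = 21/2. Then distance = |6 − (21/2)| / √121 ≈ 0.409.

0.409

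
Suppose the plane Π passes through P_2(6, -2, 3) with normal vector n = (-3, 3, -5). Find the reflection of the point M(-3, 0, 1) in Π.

(3, -6, 11)

Π: n·r = n·P_2 gives -3x + 3y - 5z = -39.
λ = (n·M − d)/|n|² = (4 − (-39))/43 = 1.
Reflection = M − 2λn = (-3, 0, 1) − 2·(-3, 3, -5) = (3, -6, 11).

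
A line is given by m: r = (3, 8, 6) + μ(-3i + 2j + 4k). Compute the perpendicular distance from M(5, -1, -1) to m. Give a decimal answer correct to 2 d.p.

Taking (3, 8, 6) on m with direction v = (-3, 2, 4): w = M − (3, 8, 6) = (2, -9, -7), and w × v = (-22, 13, -23).
Distance = |w × v| / |v| = √1182 / √29 ≈ 6.38.

6.38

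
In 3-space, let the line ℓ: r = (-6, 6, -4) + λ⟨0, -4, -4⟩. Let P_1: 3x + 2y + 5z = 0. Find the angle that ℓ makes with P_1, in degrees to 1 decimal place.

sin θ = |n·v| / (|n||v|) = |-28| / (√38 · √32) = 0.80296.
θ ≈ 53.4°.

53.4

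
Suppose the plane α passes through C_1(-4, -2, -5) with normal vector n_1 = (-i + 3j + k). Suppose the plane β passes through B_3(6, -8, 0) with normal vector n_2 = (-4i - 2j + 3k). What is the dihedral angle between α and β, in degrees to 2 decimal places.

α: n_1·r = n_1·C_1 gives -x + 3y + z = -7.
β: n_2·r = n_2·B_3 gives -4x - 2y + 3z = -8.
cos θ = |n₁·n₂| / (|n₁||n₂|) = |1| / (√11 · √29).
θ = arccos(0.05599) ≈ 86.79°.

86.79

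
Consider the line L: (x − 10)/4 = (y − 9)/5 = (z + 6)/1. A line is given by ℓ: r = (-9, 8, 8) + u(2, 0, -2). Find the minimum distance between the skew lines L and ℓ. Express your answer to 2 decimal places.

L has direction (4, 5, 1) through (10, 9, -6).
Common perpendicular direction n = (4, 5, 1) × (2, 0, -2) = (-10, 10, -10).
With w = (-9, 8, 8) − (10, 9, -6) = (-19, -1, 14), w · n = 40.
Distance = |w · n| / |n| = |40| / √300 ≈ 2.31.

2.31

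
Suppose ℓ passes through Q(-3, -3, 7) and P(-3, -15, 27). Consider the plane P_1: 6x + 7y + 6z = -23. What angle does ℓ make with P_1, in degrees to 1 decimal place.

A direction vector for ℓ is P − Q = (0, -12, 20).
sin θ = |n·v| / (|n||v|) = |36| / (√121 · √544) = 0.14032.
θ ≈ 8.1°.

8.1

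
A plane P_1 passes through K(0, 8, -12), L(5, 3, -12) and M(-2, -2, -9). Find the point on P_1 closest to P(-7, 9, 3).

(-10, 6, -9)

KL = (5, -5, 0), KM = (-2, -10, 3); a normal to P_1 is KL × KM = (-15, -15, -60).
Using K: P_1 has equation -15x - 15y - 60z = 600.
Foot = P − λn with λ = (n·P − d)/|n|² = (-210 − 600)/4050 = -1/5.
Foot = (-7, 9, 3) − (-1/5)·(-15, -15, -60) = (-10, 6, -9).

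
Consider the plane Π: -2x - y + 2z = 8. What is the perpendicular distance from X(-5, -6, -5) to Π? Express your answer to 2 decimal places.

n·X − d = (-2)·(-5) + (-1)·(-6) + (2)·(-5) − 8 = -2; |n| = √9.
Distance = |-2| / √9 = 2/√9 ≈ 0.67.

0.67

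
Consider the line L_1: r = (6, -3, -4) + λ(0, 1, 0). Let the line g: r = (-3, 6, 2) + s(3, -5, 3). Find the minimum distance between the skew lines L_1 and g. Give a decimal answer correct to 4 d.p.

10.6066

Common perpendicular direction n = (0, 1, 0) × (3, -5, 3) = (3, 0, -3).
With w = (-3, 6, 2) − (6, -3, -4) = (-9, 9, 6), w · n = -45.
Distance = |w · n| / |n| = |-45| / √18 ≈ 10.6066.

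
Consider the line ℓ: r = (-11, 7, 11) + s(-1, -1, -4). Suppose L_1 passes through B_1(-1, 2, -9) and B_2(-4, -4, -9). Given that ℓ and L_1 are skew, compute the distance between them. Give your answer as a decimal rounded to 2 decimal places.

A direction vector for L_1 is B_2 − B_1 = (-3, -6, 0).
Common perpendicular direction n = (-1, -1, -4) × (-3, -6, 0) = (-24, 12, 3).
With w = (-1, 2, -9) − (-11, 7, 11) = (10, -5, -20), w · n = -360.
Distance = |w · n| / |n| = |-360| / √729 ≈ 13.33.

13.33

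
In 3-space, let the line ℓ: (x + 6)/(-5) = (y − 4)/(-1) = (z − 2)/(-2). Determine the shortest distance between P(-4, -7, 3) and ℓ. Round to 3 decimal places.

11.223

ℓ has direction (-5, -1, -2) through (-6, 4, 2).
Taking (-6, 4, 2) on ℓ with direction v = (-5, -1, -2): w = P − (-6, 4, 2) = (2, -11, 1), and w × v = (23, -1, -57).
Distance = |w × v| / |v| = √3779 / √30 ≈ 11.223.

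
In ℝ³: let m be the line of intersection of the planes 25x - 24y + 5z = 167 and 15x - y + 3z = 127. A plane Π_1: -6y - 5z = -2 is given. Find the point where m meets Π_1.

Direction of m: (25, -24, 5) × (15, -1, 3) = (-67, 0, 335).
A point on m: solving the two plane equations with x = 13 gives (13, 2, -22).
Substitute r = (13, 2, -22) + t(-67, 0, 335) into the plane: 98 + (-1675)t = -2, so t = 4/67.
Intersection: (13, 2, -22) + (4/67)·(-67, 0, 335) = (9, 2, -2).

(9, 2, -2)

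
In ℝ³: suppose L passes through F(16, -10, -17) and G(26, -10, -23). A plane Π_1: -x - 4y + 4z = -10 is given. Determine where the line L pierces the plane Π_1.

A direction vector for L is G − F = (10, 0, -6).
Substitute r = (16, -10, -17) + t(10, 0, -6) into the plane: -44 + (-34)t = -10, so t = -1.
Intersection: (16, -10, -17) + (-1)·(10, 0, -6) = (6, -10, -11).

(6, -10, -11)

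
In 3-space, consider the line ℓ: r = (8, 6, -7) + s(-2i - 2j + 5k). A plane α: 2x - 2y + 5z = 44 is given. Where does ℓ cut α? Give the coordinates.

Substitute r = (8, 6, -7) + t(-2, -2, 5) into the plane: -31 + 25t = 44, so t = 3.
Intersection: (8, 6, -7) + 3·(-2, -2, 5) = (2, 0, 8).

(2, 0, 8)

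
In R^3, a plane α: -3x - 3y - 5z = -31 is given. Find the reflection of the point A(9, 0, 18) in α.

λ = (n·A − d)/|n|² = (-117 − (-31))/43 = -2.
Reflection = A − 2λn = (9, 0, 18) − (-4)·(-3, -3, -5) = (-3, -12, -2).

(-3, -12, -2)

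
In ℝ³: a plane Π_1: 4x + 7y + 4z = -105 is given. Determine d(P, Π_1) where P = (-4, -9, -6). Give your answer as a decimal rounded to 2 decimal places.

n·P − d = (4)·(-4) + (7)·(-9) + (4)·(-6) − (-105) = 2; |n| = √81.
Distance = |2| / √81 = 2/√81 ≈ 0.22.

0.22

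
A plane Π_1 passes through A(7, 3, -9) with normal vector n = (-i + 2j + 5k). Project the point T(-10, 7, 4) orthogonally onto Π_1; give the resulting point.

(-7, 1, -11)

Π_1: n·r = n·A gives -x + 2y + 5z = -46.
Foot = T − λn with λ = (n·T − d)/|n|² = (44 − (-46))/30 = 3.
Foot = (-10, 7, 4) − 3·(-1, 2, 5) = (-7, 1, -11).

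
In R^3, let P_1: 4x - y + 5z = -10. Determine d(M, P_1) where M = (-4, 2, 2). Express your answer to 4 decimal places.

0.3086

n·M − d = (4)·(-4) + (-1)·(2) + (5)·(2) − (-10) = 2; |n| = √42.
Distance = |2| / √42 = 2/√42 ≈ 0.3086.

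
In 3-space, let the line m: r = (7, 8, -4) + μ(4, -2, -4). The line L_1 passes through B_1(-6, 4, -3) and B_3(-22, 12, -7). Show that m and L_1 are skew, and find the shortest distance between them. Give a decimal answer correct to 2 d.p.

9.39

A direction vector for L_1 is B_3 − B_1 = (-16, 8, -4).
Common perpendicular direction n = (4, -2, -4) × (-16, 8, -4) = (40, 80, 0).
With w = (-6, 4, -3) − (7, 8, -4) = (-13, -4, 1), w · n = -840.
Since n ≠ 0 the lines are not parallel, and w · n = -840 ≠ 0 so they do not intersect; hence they are skew.
Distance = |w · n| / |n| = |-840| / √8000 ≈ 9.39.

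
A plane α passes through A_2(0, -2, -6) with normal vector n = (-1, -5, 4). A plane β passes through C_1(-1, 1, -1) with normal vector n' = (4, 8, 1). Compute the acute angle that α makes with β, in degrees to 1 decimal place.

46.7

α: n·r = n·A_2 gives -x - 5y + 4z = -14.
β: n'·r = n'·C_1 gives 4x + 8y + z = 3.
cos θ = |n₁·n₂| / (|n₁||n₂|) = |-40| / (√42 · √81).
θ = arccos(0.68579) ≈ 46.7°.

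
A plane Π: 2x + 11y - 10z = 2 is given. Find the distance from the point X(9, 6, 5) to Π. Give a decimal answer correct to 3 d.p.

2.133

n·X − d = (2)·(9) + (11)·(6) + (-10)·(5) − 2 = 32; |n| = √225.
Distance = |32| / √225 = 32/√225 ≈ 2.133.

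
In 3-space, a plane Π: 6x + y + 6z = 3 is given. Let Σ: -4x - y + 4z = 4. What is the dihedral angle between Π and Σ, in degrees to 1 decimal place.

cos θ = |n₁·n₂| / (|n₁||n₂|) = |-1| / (√73 · √33).
θ = arccos(0.02037) ≈ 88.8°.

88.8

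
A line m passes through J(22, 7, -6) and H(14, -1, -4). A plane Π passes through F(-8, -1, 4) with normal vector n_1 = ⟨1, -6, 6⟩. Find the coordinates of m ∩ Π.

(10, -5, -3)

A direction vector for m is H − J = (-8, -8, 2).
Π: n_1·r = n_1·F gives x - 6y + 6z = 22.
Substitute r = (22, 7, -6) + t(-8, -8, 2) into the plane: -56 + 52t = 22, so t = 3/2.
Intersection: (22, 7, -6) + (3/2)·(-8, -8, 2) = (10, -5, -3).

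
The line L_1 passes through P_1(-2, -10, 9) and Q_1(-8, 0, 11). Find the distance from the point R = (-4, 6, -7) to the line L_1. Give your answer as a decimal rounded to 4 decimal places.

A direction vector for L_1 is Q_1 − P_1 = (-6, 10, 2).
Taking (-2, -10, 9) on L_1 with direction v = (-6, 10, 2): w = R − (-2, -10, 9) = (-2, 16, -16), and w × v = (192, 100, 76).
Distance = |w × v| / |v| = √52640 / √140 ≈ 19.3907.

19.3907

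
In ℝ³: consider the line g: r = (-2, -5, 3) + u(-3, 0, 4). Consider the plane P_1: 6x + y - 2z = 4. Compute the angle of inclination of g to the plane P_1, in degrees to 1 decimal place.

54.3

sin θ = |n·v| / (|n||v|) = |-26| / (√41 · √25) = 0.81210.
θ ≈ 54.3°.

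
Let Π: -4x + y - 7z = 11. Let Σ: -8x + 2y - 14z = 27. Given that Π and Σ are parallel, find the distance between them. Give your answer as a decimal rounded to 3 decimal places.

0.308

Rescale Σ by 1/2: -4x + y - 7z = 27/2. Then distance = |11 − (27/2)| / √66 ≈ 0.308.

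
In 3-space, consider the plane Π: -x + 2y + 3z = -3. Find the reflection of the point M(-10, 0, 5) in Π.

λ = (n·M − d)/|n|² = (25 − (-3))/14 = 2.
Reflection = M − 2λn = (-10, 0, 5) − 4·(-1, 2, 3) = (-6, -8, -7).

(-6, -8, -7)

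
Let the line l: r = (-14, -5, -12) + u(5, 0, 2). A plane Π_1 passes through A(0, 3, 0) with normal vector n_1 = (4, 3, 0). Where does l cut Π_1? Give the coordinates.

(6, -5, -4)

Π_1: n_1·r = n_1·A gives 4x + 3y = 9.
Substitute r = (-14, -5, -12) + t(5, 0, 2) into the plane: -71 + 20t = 9, so t = 4.
Intersection: (-14, -5, -12) + 4·(5, 0, 2) = (6, -5, -4).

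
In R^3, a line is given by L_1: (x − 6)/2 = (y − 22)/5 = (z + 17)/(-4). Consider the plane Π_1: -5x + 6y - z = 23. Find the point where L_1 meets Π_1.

(-2, 2, -1)

L_1 has direction (2, 5, -4) through (6, 22, -17).
Substitute r = (6, 22, -17) + t(2, 5, -4) into the plane: 119 + 24t = 23, so t = -4.
Intersection: (6, 22, -17) + (-4)·(2, 5, -4) = (-2, 2, -1).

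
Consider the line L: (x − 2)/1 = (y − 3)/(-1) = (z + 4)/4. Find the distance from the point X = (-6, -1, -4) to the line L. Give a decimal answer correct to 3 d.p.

L has direction (1, -1, 4) through (2, 3, -4).
Taking (2, 3, -4) on L with direction v = (1, -1, 4): w = X − (2, 3, -4) = (-8, -4, 0), and w × v = (-16, 32, 12).
Distance = |w × v| / |v| = √1424 / √18 ≈ 8.894.

8.894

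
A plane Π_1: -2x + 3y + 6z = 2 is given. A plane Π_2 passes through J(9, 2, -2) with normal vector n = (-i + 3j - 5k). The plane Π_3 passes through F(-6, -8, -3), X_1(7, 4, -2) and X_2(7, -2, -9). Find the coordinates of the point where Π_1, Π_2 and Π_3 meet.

(5, 4, 0)

Π_2: n·r = n·J gives -x + 3y - 5z = 7.
FX_1 = (13, 12, 1), FX_2 = (13, 6, -6); a normal to Π_3 is FX_1 × FX_2 = (-78, 91, -78).
Using F: Π_3 has equation -78x + 91y - 78z = -26.
Solving the 3×3 linear system -2x + 3y + 6z = 2, -x + 3y - 5z = 7, -78x + 91y - 78z = -26 (e.g. by elimination or Cramer's rule, determinant = 1352) gives (5, 4, 0).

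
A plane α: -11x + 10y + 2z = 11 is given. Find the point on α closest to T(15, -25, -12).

(-7, -5, -8)

Foot = T − λn with λ = (n·T − d)/|n|² = (-439 − 11)/225 = -2.
Foot = (15, -25, -12) − (-2)·(-11, 10, 2) = (-7, -5, -8).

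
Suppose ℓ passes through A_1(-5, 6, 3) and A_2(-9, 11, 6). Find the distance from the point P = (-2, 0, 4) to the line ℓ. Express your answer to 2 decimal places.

A direction vector for ℓ is A_2 − A_1 = (-4, 5, 3).
Taking (-5, 6, 3) on ℓ with direction v = (-4, 5, 3): w = P − (-5, 6, 3) = (3, -6, 1), and w × v = (-23, -13, -9).
Distance = |w × v| / |v| = √779 / √50 ≈ 3.95.

3.95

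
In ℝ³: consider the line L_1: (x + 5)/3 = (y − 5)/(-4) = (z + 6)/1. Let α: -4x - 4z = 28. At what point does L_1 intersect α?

(-2, 1, -5)

L_1 has direction (3, -4, 1) through (-5, 5, -6).
Substitute r = (-5, 5, -6) + t(3, -4, 1) into the plane: 44 + (-16)t = 28, so t = 1.
Intersection: (-5, 5, -6) + 1·(3, -4, 1) = (-2, 1, -5).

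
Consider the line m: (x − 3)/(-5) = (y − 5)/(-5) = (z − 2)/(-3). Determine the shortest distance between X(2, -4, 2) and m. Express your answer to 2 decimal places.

m has direction (-5, -5, -3) through (3, 5, 2).
Taking (3, 5, 2) on m with direction v = (-5, -5, -3): w = X − (3, 5, 2) = (-1, -9, 0), and w × v = (27, -3, -40).
Distance = |w × v| / |v| = √2338 / √59 ≈ 6.30.

6.30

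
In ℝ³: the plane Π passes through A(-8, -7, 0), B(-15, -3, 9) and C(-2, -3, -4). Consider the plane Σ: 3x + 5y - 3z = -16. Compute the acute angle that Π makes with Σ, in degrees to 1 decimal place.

AB = (-7, 4, 9), AC = (6, 4, -4); a normal to Π is AB × AC = (-52, 26, -52).
Using A: Π has equation -52x + 26y - 52z = 234.
cos θ = |n₁·n₂| / (|n₁||n₂|) = |130| / (√6084 · √43).
θ = arccos(0.25416) ≈ 75.3°.

75.3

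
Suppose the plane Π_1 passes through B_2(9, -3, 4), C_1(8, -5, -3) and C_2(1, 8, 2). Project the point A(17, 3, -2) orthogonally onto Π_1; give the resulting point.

B_2C_1 = (-1, -2, -7), B_2C_2 = (-8, 11, -2); a normal to Π_1 is B_2C_1 × B_2C_2 = (81, 54, -27).
Using B_2: Π_1 has equation 81x + 54y - 27z = 459.
Foot = A − λn with λ = (n·A − d)/|n|² = (1593 − 459)/10206 = 1/9.
Foot = (17, 3, -2) − (1/9)·(81, 54, -27) = (8, -3, 1).

(8, -3, 1)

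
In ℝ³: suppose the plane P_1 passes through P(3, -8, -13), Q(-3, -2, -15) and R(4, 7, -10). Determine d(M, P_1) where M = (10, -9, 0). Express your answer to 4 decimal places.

PQ = (-6, 6, -2), PR = (1, 15, 3); a normal to P_1 is PQ × PR = (48, 16, -96).
Using P: P_1 has equation 48x + 16y - 96z = 1264.
n·M − d = (48)·(10) + (16)·(-9) + (-96)·(0) − 1264 = -928; |n| = √11776.
Distance = |-928| / √11776 = 928/√11776 ≈ 8.5516.

8.5516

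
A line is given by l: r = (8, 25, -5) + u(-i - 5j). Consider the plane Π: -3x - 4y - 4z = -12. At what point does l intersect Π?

Substitute r = (8, 25, -5) + t(-1, -5, 0) into the plane: -104 + 23t = -12, so t = 4.
Intersection: (8, 25, -5) + 4·(-1, -5, 0) = (4, 5, -5).

(4, 5, -5)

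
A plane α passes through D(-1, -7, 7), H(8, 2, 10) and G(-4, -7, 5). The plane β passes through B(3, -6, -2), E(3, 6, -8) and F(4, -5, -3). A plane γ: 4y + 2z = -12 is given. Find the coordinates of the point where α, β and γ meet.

DH = (9, 9, 3), DG = (-3, 0, -2); a normal to α is DH × DG = (-18, 9, 27).
Using D: α has equation -18x + 9y + 27z = 144.
BE = (0, 12, -6), BF = (1, 1, -1); a normal to β is BE × BF = (-6, -6, -12).
Using B: β has equation -6x - 6y - 12z = 42.
Solving the 3×3 linear system -18x + 9y + 27z = 144, -6x - 6y - 12z = 42, 4y + 2z = -12 (e.g. by elimination or Cramer's rule, determinant = -1188) gives (-7, -4, 2).

(-7, -4, 2)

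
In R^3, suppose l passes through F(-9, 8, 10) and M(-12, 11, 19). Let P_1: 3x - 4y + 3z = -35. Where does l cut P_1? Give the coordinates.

A direction vector for l is M − F = (-3, 3, 9).
Substitute r = (-9, 8, 10) + t(-3, 3, 9) into the plane: -29 + 6t = -35, so t = -1.
Intersection: (-9, 8, 10) + (-1)·(-3, 3, 9) = (-6, 5, 1).

(-6, 5, 1)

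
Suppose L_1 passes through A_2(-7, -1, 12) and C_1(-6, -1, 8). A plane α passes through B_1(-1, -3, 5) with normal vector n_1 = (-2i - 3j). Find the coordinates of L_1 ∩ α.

(-4, -1, 0)

A direction vector for L_1 is C_1 − A_2 = (1, 0, -4).
α: n_1·r = n_1·B_1 gives -2x - 3y = 11.
Substitute r = (-7, -1, 12) + t(1, 0, -4) into the plane: 17 + (-2)t = 11, so t = 3.
Intersection: (-7, -1, 12) + 3·(1, 0, -4) = (-4, -1, 0).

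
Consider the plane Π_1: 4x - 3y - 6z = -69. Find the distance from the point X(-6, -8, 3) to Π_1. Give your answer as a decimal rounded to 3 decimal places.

6.530

n·X − d = (4)·(-6) + (-3)·(-8) + (-6)·(3) − (-69) = 51; |n| = √61.
Distance = |51| / √61 = 51/√61 ≈ 6.530.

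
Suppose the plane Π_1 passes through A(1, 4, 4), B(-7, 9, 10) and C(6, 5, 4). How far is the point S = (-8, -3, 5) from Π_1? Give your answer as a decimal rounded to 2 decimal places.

AB = (-8, 5, 6), AC = (5, 1, 0); a normal to Π_1 is AB × AC = (-6, 30, -33).
Using A: Π_1 has equation -6x + 30y - 33z = -18.
n·S − d = (-6)·(-8) + (30)·(-3) + (-33)·(5) − (-18) = -189; |n| = √2025.
Distance = |-189| / √2025 = 189/√2025 ≈ 4.20.

4.20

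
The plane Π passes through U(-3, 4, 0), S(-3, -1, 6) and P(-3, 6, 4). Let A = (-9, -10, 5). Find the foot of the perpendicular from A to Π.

US = (0, -5, 6), UP = (0, 2, 4); a normal to Π is US × UP = (-32, 0, 0).
Using U: Π has equation -32x = 96.
Foot = A − λn with λ = (n·A − d)/|n|² = (288 − 96)/1024 = 3/16.
Foot = (-9, -10, 5) − (3/16)·(-32, 0, 0) = (-3, -10, 5).

(-3, -10, 5)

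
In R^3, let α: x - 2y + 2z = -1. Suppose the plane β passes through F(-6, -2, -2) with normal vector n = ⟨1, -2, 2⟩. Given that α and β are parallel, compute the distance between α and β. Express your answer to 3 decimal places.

β: n·r = n·F gives x - 2y + 2z = -6.
Same normal n = (1, -2, 2) with |n| = √9; distance = |-1 − (-6)| / |n| = 5/√9 ≈ 1.667.

1.667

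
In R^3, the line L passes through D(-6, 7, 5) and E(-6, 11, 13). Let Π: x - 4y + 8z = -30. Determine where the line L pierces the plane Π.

A direction vector for L is E − D = (0, 4, 8).
Substitute r = (-6, 7, 5) + t(0, 4, 8) into the plane: 6 + 48t = -30, so t = -3/4.
Intersection: (-6, 7, 5) + (-3/4)·(0, 4, 8) = (-6, 4, -1).

(-6, 4, -1)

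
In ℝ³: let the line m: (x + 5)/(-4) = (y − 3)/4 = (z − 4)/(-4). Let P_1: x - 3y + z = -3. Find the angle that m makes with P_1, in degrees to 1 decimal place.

60.5

m has direction (-4, 4, -4) through (-5, 3, 4).
sin θ = |n·v| / (|n||v|) = |-20| / (√11 · √48) = 0.87039.
θ ≈ 60.5°.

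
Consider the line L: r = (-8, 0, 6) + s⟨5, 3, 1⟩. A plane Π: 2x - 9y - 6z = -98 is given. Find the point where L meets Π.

Substitute r = (-8, 0, 6) + t(5, 3, 1) into the plane: -52 + (-23)t = -98, so t = 2.
Intersection: (-8, 0, 6) + 2·(5, 3, 1) = (2, 6, 8).

(2, 6, 8)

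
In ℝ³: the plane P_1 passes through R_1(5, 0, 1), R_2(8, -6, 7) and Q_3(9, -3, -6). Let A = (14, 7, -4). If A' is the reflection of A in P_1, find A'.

R_1R_2 = (3, -6, 6), R_1Q_3 = (4, -3, -7); a normal to P_1 is R_1R_2 × R_1Q_3 = (60, 45, 15).
Using R_1: P_1 has equation 60x + 45y + 15z = 315.
λ = (n·A − d)/|n|² = (1095 − 315)/5850 = 2/15.
Reflection = A − 2λn = (14, 7, -4) − (4/15)·(60, 45, 15) = (-2, -5, -8).

(-2, -5, -8)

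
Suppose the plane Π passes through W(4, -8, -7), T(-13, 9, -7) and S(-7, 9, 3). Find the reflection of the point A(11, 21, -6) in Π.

WT = (-17, 17, 0), WS = (-11, 17, 10); a normal to Π is WT × WS = (170, 170, -102).
Using W: Π has equation 170x + 170y - 102z = 34.
λ = (n·A − d)/|n|² = (6052 − 34)/68204 = 3/34.
Reflection = A − 2λn = (11, 21, -6) − (3/17)·(170, 170, -102) = (-19, -9, 12).

(-19, -9, 12)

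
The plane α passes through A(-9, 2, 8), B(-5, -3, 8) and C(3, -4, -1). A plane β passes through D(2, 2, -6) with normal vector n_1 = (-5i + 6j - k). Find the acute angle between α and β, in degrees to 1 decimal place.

AB = (4, -5, 0), AC = (12, -6, -9); a normal to α is AB × AC = (45, 36, 36).
Using A: α has equation 45x + 36y + 36z = -45.
β: n_1·r = n_1·D gives -5x + 6y - z = 8.
cos θ = |n₁·n₂| / (|n₁||n₂|) = |-45| / (√4617 · √62).
θ = arccos(0.08411) ≈ 85.2°.

85.2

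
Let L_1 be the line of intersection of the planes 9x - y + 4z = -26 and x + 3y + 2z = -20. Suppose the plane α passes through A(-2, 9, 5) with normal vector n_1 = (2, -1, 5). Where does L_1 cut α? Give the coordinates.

Direction of L_1: (9, -1, 4) × (1, 3, 2) = (-14, -14, 28).
A point on L_1: solving the two plane equations with x = -11 gives (-11, -13, 15).
α: n_1·r = n_1·A gives 2x - y + 5z = 12.
Substitute r = (-11, -13, 15) + t(-14, -14, 28) into the plane: 66 + 126t = 12, so t = -3/7.
Intersection: (-11, -13, 15) + (-3/7)·(-14, -14, 28) = (-5, -7, 3).

(-5, -7, 3)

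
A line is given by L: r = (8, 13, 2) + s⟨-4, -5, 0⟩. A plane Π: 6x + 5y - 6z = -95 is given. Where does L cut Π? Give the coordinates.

Substitute r = (8, 13, 2) + t(-4, -5, 0) into the plane: 101 + (-49)t = -95, so t = 4.
Intersection: (8, 13, 2) + 4·(-4, -5, 0) = (-8, -7, 2).

(-8, -7, 2)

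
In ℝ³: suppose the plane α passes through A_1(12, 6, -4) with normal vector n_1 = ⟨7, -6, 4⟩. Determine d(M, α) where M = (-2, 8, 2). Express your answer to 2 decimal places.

α: n_1·r = n_1·A_1 gives 7x - 6y + 4z = 32.
n·M − d = (7)·(-2) + (-6)·(8) + (4)·(2) − 32 = -86; |n| = √101.
Distance = |-86| / √101 = 86/√101 ≈ 8.56.

8.56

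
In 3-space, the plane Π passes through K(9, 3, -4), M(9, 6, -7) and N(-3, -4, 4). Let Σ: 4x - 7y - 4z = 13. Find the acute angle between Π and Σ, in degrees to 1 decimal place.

KM = (0, 3, -3), KN = (-12, -7, 8); a normal to Π is KM × KN = (3, 36, 36).
Using K: Π has equation 3x + 36y + 36z = -9.
cos θ = |n₁·n₂| / (|n₁||n₂|) = |-384| / (√2601 · √81).
θ = arccos(0.83660) ≈ 33.2°.

33.2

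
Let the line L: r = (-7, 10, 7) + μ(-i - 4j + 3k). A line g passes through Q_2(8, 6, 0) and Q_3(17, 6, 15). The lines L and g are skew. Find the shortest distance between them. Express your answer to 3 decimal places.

A direction vector for g is Q_3 − Q_2 = (9, 0, 15).
Common perpendicular direction n = (-1, -4, 3) × (9, 0, 15) = (-60, 42, 36).
With w = (8, 6, 0) − (-7, 10, 7) = (15, -4, -7), w · n = -1320.
Distance = |w · n| / |n| = |-1320| / √6660 ≈ 16.175.

16.175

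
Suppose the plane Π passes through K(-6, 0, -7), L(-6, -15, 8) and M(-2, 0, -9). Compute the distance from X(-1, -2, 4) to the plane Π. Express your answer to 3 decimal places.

7.667

KL = (0, -15, 15), KM = (4, 0, -2); a normal to Π is KL × KM = (30, 60, 60).
Using K: Π has equation 30x + 60y + 60z = -600.
n·X − d = (30)·(-1) + (60)·(-2) + (60)·(4) − (-600) = 690; |n| = √8100.
Distance = |690| / √8100 = 690/√8100 ≈ 7.667.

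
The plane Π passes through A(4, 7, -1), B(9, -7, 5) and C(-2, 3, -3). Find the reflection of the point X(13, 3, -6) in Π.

AB = (5, -14, 6), AC = (-6, -4, -2); a normal to Π is AB × AC = (52, -26, -104).
Using A: Π has equation 52x - 26y - 104z = 130.
λ = (n·X − d)/|n|² = (1222 − 130)/14196 = 1/13.
Reflection = X − 2λn = (13, 3, -6) − (2/13)·(52, -26, -104) = (5, 7, 10).

(5, 7, 10)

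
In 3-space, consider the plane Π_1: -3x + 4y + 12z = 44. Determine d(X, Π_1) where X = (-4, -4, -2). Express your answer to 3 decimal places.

5.538

n·X − d = (-3)·(-4) + (4)·(-4) + (12)·(-2) − 44 = -72; |n| = √169.
Distance = |-72| / √169 = 72/√169 ≈ 5.538.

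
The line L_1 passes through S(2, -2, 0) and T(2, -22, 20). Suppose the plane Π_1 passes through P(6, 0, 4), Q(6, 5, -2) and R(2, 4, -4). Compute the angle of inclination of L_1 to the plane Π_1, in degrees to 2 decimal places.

4.62

A direction vector for L_1 is T − S = (0, -20, 20).
PQ = (0, 5, -6), PR = (-4, 4, -8); a normal to Π_1 is PQ × PR = (-16, 24, 20).
Using P: Π_1 has equation -16x + 24y + 20z = -16.
sin θ = |n·v| / (|n||v|) = |-80| / (√1232 · √800) = 0.08058.
θ ≈ 4.62°.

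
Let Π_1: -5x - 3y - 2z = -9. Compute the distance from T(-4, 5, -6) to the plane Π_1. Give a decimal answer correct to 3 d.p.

4.218

n·T − d = (-5)·(-4) + (-3)·(5) + (-2)·(-6) − (-9) = 26; |n| = √38.
Distance = |26| / √38 = 26/√38 ≈ 4.218.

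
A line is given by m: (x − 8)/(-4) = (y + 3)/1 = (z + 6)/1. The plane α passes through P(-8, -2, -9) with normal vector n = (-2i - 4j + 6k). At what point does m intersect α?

m has direction (-4, 1, 1) through (8, -3, -6).
α: n·r = n·P gives -2x - 4y + 6z = -30.
Substitute r = (8, -3, -6) + t(-4, 1, 1) into the plane: -40 + 10t = -30, so t = 1.
Intersection: (8, -3, -6) + 1·(-4, 1, 1) = (4, -2, -5).

(4, -2, -5)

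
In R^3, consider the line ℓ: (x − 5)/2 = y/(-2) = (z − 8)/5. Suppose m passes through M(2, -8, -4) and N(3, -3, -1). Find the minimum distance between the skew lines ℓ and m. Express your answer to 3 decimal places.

1.293

ℓ has direction (2, -2, 5) through (5, 0, 8).
A direction vector for m is N − M = (1, 5, 3).
Common perpendicular direction n = (2, -2, 5) × (1, 5, 3) = (-31, -1, 12).
With w = (2, -8, -4) − (5, 0, 8) = (-3, -8, -12), w · n = -43.
Distance = |w · n| / |n| = |-43| / √1106 ≈ 1.293.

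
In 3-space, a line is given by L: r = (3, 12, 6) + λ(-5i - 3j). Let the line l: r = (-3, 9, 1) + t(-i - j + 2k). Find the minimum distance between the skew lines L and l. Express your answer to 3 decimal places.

0.338

Common perpendicular direction n = (-5, -3, 0) × (-1, -1, 2) = (-6, 10, 2).
With w = (-3, 9, 1) − (3, 12, 6) = (-6, -3, -5), w · n = -4.
Distance = |w · n| / |n| = |-4| / √140 ≈ 0.338.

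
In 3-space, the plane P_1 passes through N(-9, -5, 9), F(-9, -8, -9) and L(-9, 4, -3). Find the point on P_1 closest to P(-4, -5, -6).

NF = (0, -3, -18), NL = (0, 9, -12); a normal to P_1 is NF × NL = (198, 0, 0).
Using N: P_1 has equation 198x = -1782.
Foot = P − λn with λ = (n·P − d)/|n|² = (-792 − (-1782))/39204 = 5/198.
Foot = (-4, -5, -6) − (5/198)·(198, 0, 0) = (-9, -5, -6).

(-9, -5, -6)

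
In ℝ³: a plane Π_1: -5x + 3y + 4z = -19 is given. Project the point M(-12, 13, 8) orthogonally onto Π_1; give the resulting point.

(3, 4, -4)

Foot = M − λn with λ = (n·M − d)/|n|² = (131 − (-19))/50 = 3.
Foot = (-12, 13, 8) − 3·(-5, 3, 4) = (3, 4, -4).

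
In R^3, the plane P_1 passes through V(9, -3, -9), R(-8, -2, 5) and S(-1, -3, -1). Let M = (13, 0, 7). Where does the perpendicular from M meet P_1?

(5, 4, -3)

VR = (-17, 1, 14), VS = (-10, 0, 8); a normal to P_1 is VR × VS = (8, -4, 10).
Using V: P_1 has equation 8x - 4y + 10z = -6.
Foot = M − λn with λ = (n·M − d)/|n|² = (174 − (-6))/180 = 1.
Foot = (13, 0, 7) − 1·(8, -4, 10) = (5, 4, -3).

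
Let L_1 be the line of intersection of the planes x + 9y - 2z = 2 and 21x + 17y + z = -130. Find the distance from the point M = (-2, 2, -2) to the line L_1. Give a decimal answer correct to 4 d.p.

4.6904

Direction of L_1: (1, 9, -2) × (21, 17, 1) = (43, -43, -172).
A point on L_1: solving the two plane equations with x = -6 gives (-6, 0, -4).
Taking (-6, 0, -4) on L_1 with direction v = (43, -43, -172): w = M − (-6, 0, -4) = (4, 2, 2), and w × v = (-258, 774, -258).
Distance = |w × v| / |v| = √732204 / √33282 ≈ 4.6904.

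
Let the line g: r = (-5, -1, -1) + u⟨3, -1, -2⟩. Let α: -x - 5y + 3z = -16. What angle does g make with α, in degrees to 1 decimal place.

sin θ = |n·v| / (|n||v|) = |-4| / (√35 · √14) = 0.18070.
θ ≈ 10.4°.

10.4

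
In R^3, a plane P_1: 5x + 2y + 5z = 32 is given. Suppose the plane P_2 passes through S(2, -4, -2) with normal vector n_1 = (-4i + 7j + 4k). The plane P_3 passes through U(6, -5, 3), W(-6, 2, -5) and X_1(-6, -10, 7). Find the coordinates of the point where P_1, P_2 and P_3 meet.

P_2: n_1·r = n_1·S gives -4x + 7y + 4z = -44.
UW = (-12, 7, -8), UX_1 = (-12, -5, 4); a normal to P_3 is UW × UX_1 = (-12, 144, 144).
Using U: P_3 has equation -12x + 144y + 144z = -360.
Solving the 3×3 linear system 5x + 2y + 5z = 32, -4x + 7y + 4z = -44, -12x + 144y + 144z = -360 (e.g. by elimination or Cramer's rule, determinant = 756) gives (6, -4, 2).

(6, -4, 2)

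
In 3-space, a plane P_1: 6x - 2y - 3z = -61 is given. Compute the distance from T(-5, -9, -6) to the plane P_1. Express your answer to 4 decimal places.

9.5714

n·T − d = (6)·(-5) + (-2)·(-9) + (-3)·(-6) − (-61) = 67; |n| = √49.
Distance = |67| / √49 = 67/√49 ≈ 9.5714.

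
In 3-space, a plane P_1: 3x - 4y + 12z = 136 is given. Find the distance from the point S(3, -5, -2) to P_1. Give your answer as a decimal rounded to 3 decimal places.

n·S − d = (3)·(3) + (-4)·(-5) + (12)·(-2) − 136 = -131; |n| = √169.
Distance = |-131| / √169 = 131/√169 ≈ 10.077.

10.077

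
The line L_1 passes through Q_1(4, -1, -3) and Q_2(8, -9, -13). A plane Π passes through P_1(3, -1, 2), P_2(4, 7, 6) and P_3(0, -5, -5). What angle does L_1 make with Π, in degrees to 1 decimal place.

32.0

A direction vector for L_1 is Q_2 − Q_1 = (4, -8, -10).
P_1P_2 = (1, 8, 4), P_1P_3 = (-3, -4, -7); a normal to Π is P_1P_2 × P_1P_3 = (-40, -5, 20).
Using P_1: Π has equation -40x - 5y + 20z = -75.
sin θ = |n·v| / (|n||v|) = |-320| / (√2025 · √180) = 0.53003.
θ ≈ 32.0°.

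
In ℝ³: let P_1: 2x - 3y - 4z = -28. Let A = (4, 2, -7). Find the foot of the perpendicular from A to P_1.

(0, 8, 1)

Foot = A − λn with λ = (n·A − d)/|n|² = (30 − (-28))/29 = 2.
Foot = (4, 2, -7) − 2·(2, -3, -4) = (0, 8, 1).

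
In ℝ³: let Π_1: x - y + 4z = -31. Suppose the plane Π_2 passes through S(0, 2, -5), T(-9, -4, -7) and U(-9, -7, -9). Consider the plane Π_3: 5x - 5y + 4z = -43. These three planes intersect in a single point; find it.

(-6, -3, -7)

ST = (-9, -6, -2), SU = (-9, -9, -4); a normal to Π_2 is ST × SU = (6, -18, 27).
Using S: Π_2 has equation 6x - 18y + 27z = -171.
Solving the 3×3 linear system x - y + 4z = -31, 6x - 18y + 27z = -171, 5x - 5y + 4z = -43 (e.g. by elimination or Cramer's rule, determinant = 192) gives (-6, -3, -7).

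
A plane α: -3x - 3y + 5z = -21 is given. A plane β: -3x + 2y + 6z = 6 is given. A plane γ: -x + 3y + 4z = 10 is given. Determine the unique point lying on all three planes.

Solving the 3×3 linear system -3x - 3y + 5z = -21, -3x + 2y + 6z = 6, -x + 3y + 4z = 10 (e.g. by elimination or Cramer's rule, determinant = -23) gives (-4, 6, -3).

(-4, 6, -3)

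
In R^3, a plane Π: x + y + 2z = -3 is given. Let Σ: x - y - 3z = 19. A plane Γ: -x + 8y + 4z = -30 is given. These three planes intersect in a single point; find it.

Solving the 3×3 linear system x + y + 2z = -3, x - y - 3z = 19, -x + 8y + 4z = -30 (e.g. by elimination or Cramer's rule, determinant = 33) gives (6, -1, -4).

(6, -1, -4)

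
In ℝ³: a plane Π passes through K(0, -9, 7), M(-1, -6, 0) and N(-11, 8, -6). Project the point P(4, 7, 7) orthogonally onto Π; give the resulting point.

(-6, -1, 5)

KM = (-1, 3, -7), KN = (-11, 17, -13); a normal to Π is KM × KN = (80, 64, 16).
Using K: Π has equation 80x + 64y + 16z = -464.
Foot = P − λn with λ = (n·P − d)/|n|² = (880 − (-464))/10752 = 1/8.
Foot = (4, 7, 7) − (1/8)·(80, 64, 16) = (-6, -1, 5).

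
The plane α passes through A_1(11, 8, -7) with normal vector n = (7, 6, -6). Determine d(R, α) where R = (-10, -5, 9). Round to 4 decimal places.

α: n·r = n·A_1 gives 7x + 6y - 6z = 167.
n·R − d = (7)·(-10) + (6)·(-5) + (-6)·(9) − 167 = -321; |n| = √121.
Distance = |-321| / √121 = 321/√121 ≈ 29.1818.

29.1818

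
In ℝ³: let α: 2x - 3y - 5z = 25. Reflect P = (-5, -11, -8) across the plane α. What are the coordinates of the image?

(-9, -5, 2)

λ = (n·P − d)/|n|² = (63 − 25)/38 = 1.
Reflection = P − 2λn = (-5, -11, -8) − 2·(2, -3, -5) = (-9, -5, 2).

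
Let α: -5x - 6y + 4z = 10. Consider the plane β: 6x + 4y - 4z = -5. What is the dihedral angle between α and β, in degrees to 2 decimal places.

cos θ = |n₁·n₂| / (|n₁||n₂|) = |-70| / (√77 · √68).
θ = arccos(0.96738) ≈ 14.67°.

14.67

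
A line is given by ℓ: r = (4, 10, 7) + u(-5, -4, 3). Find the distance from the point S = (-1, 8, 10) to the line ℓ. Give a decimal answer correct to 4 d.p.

1.6492

Taking (4, 10, 7) on ℓ with direction v = (-5, -4, 3): w = S − (4, 10, 7) = (-5, -2, 3), and w × v = (6, 0, 10).
Distance = |w × v| / |v| = √136 / √50 ≈ 1.6492.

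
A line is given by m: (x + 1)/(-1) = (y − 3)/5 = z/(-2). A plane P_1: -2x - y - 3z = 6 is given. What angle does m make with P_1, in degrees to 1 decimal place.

m has direction (-1, 5, -2) through (-1, 3, 0).
sin θ = |n·v| / (|n||v|) = |3| / (√14 · √30) = 0.14639.
θ ≈ 8.4°.

8.4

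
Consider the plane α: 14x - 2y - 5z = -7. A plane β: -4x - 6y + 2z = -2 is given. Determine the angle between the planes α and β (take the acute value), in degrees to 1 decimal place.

61.2

cos θ = |n₁·n₂| / (|n₁||n₂|) = |-54| / (√225 · √56).
θ = arccos(0.48107) ≈ 61.2°.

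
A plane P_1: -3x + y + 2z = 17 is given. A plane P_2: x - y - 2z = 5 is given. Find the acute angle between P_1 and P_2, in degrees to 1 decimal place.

cos θ = |n₁·n₂| / (|n₁||n₂|) = |-8| / (√14 · √6).
θ = arccos(0.87287) ≈ 29.2°.

29.2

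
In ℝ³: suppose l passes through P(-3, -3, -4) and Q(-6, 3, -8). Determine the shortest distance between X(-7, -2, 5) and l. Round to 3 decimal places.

A direction vector for l is Q − P = (-3, 6, -4).
Taking (-3, -3, -4) on l with direction v = (-3, 6, -4): w = X − (-3, -3, -4) = (-4, 1, 9), and w × v = (-58, -43, -21).
Distance = |w × v| / |v| = √5654 / √61 ≈ 9.627.

9.627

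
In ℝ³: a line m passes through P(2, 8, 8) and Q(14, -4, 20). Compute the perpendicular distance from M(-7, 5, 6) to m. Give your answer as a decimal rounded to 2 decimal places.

A direction vector for m is Q − P = (12, -12, 12).
Taking (2, 8, 8) on m with direction v = (12, -12, 12): w = M − (2, 8, 8) = (-9, -3, -2), and w × v = (-60, 84, 144).
Distance = |w × v| / |v| = √31392 / √432 ≈ 8.52.

8.52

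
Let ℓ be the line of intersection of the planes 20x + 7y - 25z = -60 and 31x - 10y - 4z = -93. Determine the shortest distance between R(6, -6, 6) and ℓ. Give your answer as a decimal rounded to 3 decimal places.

12.331

Direction of ℓ: (20, 7, -25) × (31, -10, -4) = (-278, -695, -417).
A point on ℓ: solving the two plane equations with x = -3 gives (-3, 0, 0).
Taking (-3, 0, 0) on ℓ with direction v = (-278, -695, -417): w = R − (-3, 0, 0) = (9, -6, 6), and w × v = (6672, 2085, -7923).
Distance = |w × v| / |v| = √111636738 / √734198 ≈ 12.331.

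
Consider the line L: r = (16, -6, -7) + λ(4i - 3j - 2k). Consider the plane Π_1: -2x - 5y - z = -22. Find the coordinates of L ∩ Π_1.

(4, 3, -1)

Substitute r = (16, -6, -7) + t(4, -3, -2) into the plane: 5 + 9t = -22, so t = -3.
Intersection: (16, -6, -7) + (-3)·(4, -3, -2) = (4, 3, -1).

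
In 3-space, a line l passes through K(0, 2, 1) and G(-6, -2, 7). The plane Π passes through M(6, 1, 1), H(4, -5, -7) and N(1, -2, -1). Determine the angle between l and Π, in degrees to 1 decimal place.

30.9

A direction vector for l is G − K = (-6, -4, 6).
MH = (-2, -6, -8), MN = (-5, -3, -2); a normal to Π is MH × MN = (-12, 36, -24).
Using M: Π has equation -12x + 36y - 24z = -60.
sin θ = |n·v| / (|n||v|) = |-216| / (√2016 · √88) = 0.51282.
θ ≈ 30.9°.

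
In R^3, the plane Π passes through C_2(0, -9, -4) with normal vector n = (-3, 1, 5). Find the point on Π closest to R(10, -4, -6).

(7, -3, -1)

Π: n·r = n·C_2 gives -3x + y + 5z = -29.
Foot = R − λn with λ = (n·R − d)/|n|² = (-64 − (-29))/35 = -1.
Foot = (10, -4, -6) − (-1)·(-3, 1, 5) = (7, -3, -1).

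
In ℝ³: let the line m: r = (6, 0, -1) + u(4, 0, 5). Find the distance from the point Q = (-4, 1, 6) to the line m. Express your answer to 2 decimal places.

Taking (6, 0, -1) on m with direction v = (4, 0, 5): w = Q − (6, 0, -1) = (-10, 1, 7), and w × v = (5, 78, -4).
Distance = |w × v| / |v| = √6125 / √41 ≈ 12.22.

12.22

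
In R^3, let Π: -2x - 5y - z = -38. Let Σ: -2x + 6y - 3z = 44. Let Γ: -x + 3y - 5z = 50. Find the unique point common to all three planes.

Solving the 3×3 linear system -2x - 5y - z = -38, -2x + 6y - 3z = 44, -x + 3y - 5z = 50 (e.g. by elimination or Cramer's rule, determinant = 77) gives (8, 6, -8).

(8, 6, -8)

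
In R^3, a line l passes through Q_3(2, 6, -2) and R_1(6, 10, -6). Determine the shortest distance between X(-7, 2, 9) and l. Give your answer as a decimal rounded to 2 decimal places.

5.10

A direction vector for l is R_1 − Q_3 = (4, 4, -4).
Taking (2, 6, -2) on l with direction v = (4, 4, -4): w = X − (2, 6, -2) = (-9, -4, 11), and w × v = (-28, 8, -20).
Distance = |w × v| / |v| = √1248 / √48 ≈ 5.10.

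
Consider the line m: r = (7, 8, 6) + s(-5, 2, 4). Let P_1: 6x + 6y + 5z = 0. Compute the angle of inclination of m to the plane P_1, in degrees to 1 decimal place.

1.7

sin θ = |n·v| / (|n||v|) = |2| / (√97 · √45) = 0.03027.
θ ≈ 1.7°.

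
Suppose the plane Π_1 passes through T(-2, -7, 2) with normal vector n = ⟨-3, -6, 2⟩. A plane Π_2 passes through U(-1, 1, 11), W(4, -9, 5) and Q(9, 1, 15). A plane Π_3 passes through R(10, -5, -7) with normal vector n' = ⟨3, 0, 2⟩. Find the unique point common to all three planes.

(2, -8, 5)

Π_1: n·r = n·T gives -3x - 6y + 2z = 52.
UW = (5, -10, -6), UQ = (10, 0, 4); a normal to Π_2 is UW × UQ = (-40, -80, 100).
Using U: Π_2 has equation -40x - 80y + 100z = 1060.
Π_3: n'·r = n'·R gives 3x + 2z = 16.
Solving the 3×3 linear system -3x - 6y + 2z = 52, -40x - 80y + 100z = 1060, 3x + 2z = 16 (e.g. by elimination or Cramer's rule, determinant = -1320) gives (2, -8, 5).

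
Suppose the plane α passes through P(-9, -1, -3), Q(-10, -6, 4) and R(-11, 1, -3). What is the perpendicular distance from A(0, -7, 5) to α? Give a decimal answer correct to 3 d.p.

PQ = (-1, -5, 7), PR = (-2, 2, 0); a normal to α is PQ × PR = (-14, -14, -12).
Using P: α has equation -14x - 14y - 12z = 176.
n·A − d = (-14)·(0) + (-14)·(-7) + (-12)·(5) − 176 = -138; |n| = √536.
Distance = |-138| / √536 = 138/√536 ≈ 5.961.

5.961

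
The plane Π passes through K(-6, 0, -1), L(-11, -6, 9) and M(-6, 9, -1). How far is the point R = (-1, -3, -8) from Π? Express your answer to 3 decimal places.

1.342

KL = (-5, -6, 10), KM = (0, 9, 0); a normal to Π is KL × KM = (-90, 0, -45).
Using K: Π has equation -90x - 45z = 585.
n·R − d = (-90)·(-1) + (0)·(-3) + (-45)·(-8) − 585 = -135; |n| = √10125.
Distance = |-135| / √10125 = 135/√10125 ≈ 1.342.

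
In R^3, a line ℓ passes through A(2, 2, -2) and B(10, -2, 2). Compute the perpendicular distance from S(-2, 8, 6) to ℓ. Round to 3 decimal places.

10.488

A direction vector for ℓ is B − A = (8, -4, 4).
Taking (2, 2, -2) on ℓ with direction v = (8, -4, 4): w = S − (2, 2, -2) = (-4, 6, 8), and w × v = (56, 80, -32).
Distance = |w × v| / |v| = √10560 / √96 ≈ 10.488.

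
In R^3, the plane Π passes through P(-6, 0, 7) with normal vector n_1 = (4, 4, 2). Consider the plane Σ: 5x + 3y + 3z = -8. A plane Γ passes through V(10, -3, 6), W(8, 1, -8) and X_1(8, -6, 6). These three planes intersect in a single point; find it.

Π: n_1·r = n_1·P gives 4x + 4y + 2z = -10.
VW = (-2, 4, -14), VX_1 = (-2, -3, 0); a normal to Γ is VW × VX_1 = (-42, 28, 14).
Using V: Γ has equation -42x + 28y + 14z = -420.
Solving the 3×3 linear system 4x + 4y + 2z = -10, 5x + 3y + 3z = -8, -42x + 28y + 14z = -420 (e.g. by elimination or Cramer's rule, determinant = -420) gives (5, -4, -7).

(5, -4, -7)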